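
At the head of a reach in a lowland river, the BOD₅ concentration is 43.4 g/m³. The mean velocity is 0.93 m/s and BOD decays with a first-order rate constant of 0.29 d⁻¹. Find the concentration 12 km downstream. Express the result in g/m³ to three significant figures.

Travel time t = 12 km / 0.93 m/s = 1.2e+04/0.93 = 1.29e+04 s = 0.1493 d.
First-order decay: C = 43.4·exp(−0.29·0.1493) = 43.4·0.9576 = 41.56 g/m³.

41.6 g/m³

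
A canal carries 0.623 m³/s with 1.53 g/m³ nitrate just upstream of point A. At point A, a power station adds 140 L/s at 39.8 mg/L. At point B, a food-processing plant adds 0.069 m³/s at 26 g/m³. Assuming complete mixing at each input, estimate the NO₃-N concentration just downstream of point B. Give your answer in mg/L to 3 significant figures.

140 L/s = 0.14 m³/s.
After input A: C = (0.623·1.53 + 0.14·39.8) / 0.763 = 8.552 mg/L.
After input B: C = (0.763·8.552 + 0.069·26) / 0.832 = 9.999 mg/L.

10.0 mg/L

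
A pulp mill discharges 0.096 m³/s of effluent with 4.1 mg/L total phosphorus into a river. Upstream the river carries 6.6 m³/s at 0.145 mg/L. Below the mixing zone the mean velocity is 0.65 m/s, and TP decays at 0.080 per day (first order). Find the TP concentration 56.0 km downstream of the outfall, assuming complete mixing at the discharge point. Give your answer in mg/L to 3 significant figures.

After complete mixing, C₀ = (0.096·4.1 + 6.6·0.145) / 6.696 = 0.2017 mg/L.
Travel time t = 5.6e+04 m / 0.65 m/s = 8.615e+04 s = 0.9972 d.
C = 0.2017·exp(−0.080·0.9972) = 0.2017·0.9233 = 0.1862 mg/L.

0.186 mg/L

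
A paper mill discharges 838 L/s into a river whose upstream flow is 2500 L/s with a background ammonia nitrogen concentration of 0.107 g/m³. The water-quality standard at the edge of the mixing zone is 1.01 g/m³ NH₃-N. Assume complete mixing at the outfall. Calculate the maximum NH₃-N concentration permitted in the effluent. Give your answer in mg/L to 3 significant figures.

3.70 mg/L

838 L/s = 0.838 m³/s.
2500 L/s = 2.5 m³/s.
Mass balance: 1.01·3.338 = 0.838·Cₑ + 2.5·0.107.
Cₑ = (3.371 − 0.2675) / 0.838 = 3.704 mg/L.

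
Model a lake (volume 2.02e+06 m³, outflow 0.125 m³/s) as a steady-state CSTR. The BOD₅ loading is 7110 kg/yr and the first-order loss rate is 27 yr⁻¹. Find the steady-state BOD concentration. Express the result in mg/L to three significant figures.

Outflow Q = 0.125 m³/s × 3.156e+07 s/yr = 3.945e+06 m³/yr.
Steady-state CSTR mass balance: W = Q·C + k·V·C, so C = W/(Q + kV).
Q + kV = 3.945e+06 + 27·2.02e+06 = 5.848e+07 m³/yr.
C = 7110/5.848e+07 = 0.0001216 kg/m³ = 0.1216 mg/L.

0.122 mg/L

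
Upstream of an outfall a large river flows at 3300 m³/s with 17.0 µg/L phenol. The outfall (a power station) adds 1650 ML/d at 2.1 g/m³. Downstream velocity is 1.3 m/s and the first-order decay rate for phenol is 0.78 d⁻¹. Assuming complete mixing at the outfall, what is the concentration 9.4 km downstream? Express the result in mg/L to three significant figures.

1650 ML/d = 19.1 m³/s.
17.0 µg/L = 0.017 mg/L.
After complete mixing, C₀ = (19.1·2.1 + 3300·0.017) / 3319 = 0.02899 mg/L.
Travel time t = 9400 m / 1.3 m/s = 7231 s = 0.08369 d.
C = 0.02899·exp(−0.78·0.08369) = 0.02899·0.9368 = 0.02715 mg/L.

0.0272 mg/L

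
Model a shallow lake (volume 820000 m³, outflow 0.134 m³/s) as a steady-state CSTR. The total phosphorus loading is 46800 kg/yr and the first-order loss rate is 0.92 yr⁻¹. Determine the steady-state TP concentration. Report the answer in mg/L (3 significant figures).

Outflow Q = 0.134 m³/s × 3.156e+07 s/yr = 4.229e+06 m³/yr.
Steady-state CSTR mass balance: W = Q·C + k·V·C, so C = W/(Q + kV).
Q + kV = 4.229e+06 + 0.92·820000 = 4.983e+06 m³/yr.
C = 46800/4.983e+06 = 0.009392 kg/m³ = 9.392 mg/L.

9.39 mg/L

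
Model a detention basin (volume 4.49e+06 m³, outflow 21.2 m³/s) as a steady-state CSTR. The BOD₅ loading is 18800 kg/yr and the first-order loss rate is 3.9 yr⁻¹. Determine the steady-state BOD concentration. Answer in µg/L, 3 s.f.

Outflow Q = 21.2 m³/s × 3.156e+07 s/yr = 6.69e+08 m³/yr.
Steady-state CSTR mass balance: W = Q·C + k·V·C, so C = W/(Q + kV).
Q + kV = 6.69e+08 + 3.9·4.49e+06 = 6.865e+08 m³/yr.
C = 18800/6.865e+08 = 2.738e-05 kg/m³ = 0.02738 mg/L = 27.38 µg/L.

27.4 µg/L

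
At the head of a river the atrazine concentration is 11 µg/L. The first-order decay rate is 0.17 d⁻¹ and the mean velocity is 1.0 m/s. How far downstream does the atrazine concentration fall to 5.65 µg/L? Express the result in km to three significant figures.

From C = C₀·e^(−kt), t = ln(C₀/C)/k = ln(11/5.65)/0.17 = 0.6662/0.17 = 3.919 d.
Distance = v·t = 1.0 m/s × 3.386e+05 s = 3.386e+05 m = 338.6 km.

339 km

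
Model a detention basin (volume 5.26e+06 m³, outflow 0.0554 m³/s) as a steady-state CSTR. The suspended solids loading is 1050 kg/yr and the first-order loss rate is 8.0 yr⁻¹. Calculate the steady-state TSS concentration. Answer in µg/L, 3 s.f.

Outflow Q = 0.0554 m³/s × 3.156e+07 s/yr = 1.748e+06 m³/yr.
Steady-state CSTR mass balance: W = Q·C + k·V·C, so C = W/(Q + kV).
Q + kV = 1.748e+06 + 8.0·5.26e+06 = 4.383e+07 m³/yr.
C = 1050/4.383e+07 = 2.396e-05 kg/m³ = 0.02396 mg/L = 23.96 µg/L.

24.0 µg/L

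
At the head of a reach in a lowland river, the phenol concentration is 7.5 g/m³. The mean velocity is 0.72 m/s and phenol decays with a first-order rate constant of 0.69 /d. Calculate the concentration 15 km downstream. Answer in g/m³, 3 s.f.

Travel time t = 15 km / 0.72 m/s = 1.5e+04/0.72 = 2.083e+04 s = 0.2411 d.
First-order decay: C = 7.5·exp(−0.69·0.2411) = 7.5·0.8467 = 6.35 g/m³.

6.35 g/m³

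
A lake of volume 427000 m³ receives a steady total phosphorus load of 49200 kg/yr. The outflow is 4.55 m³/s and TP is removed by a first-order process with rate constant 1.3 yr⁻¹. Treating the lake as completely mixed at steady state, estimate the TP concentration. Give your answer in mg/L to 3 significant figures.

Outflow Q = 4.55 m³/s × 3.156e+07 s/yr = 1.436e+08 m³/yr.
Steady-state CSTR mass balance: W = Q·C + k·V·C, so C = W/(Q + kV).
Q + kV = 1.436e+08 + 1.3·427000 = 1.441e+08 m³/yr.
C = 49200/1.441e+08 = 0.0003413 kg/m³ = 0.3413 mg/L.

0.341 mg/L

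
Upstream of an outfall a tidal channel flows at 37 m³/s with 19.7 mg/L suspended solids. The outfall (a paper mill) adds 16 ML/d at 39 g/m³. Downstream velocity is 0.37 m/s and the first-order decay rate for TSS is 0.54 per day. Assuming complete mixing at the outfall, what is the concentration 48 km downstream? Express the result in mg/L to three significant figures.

8.80 mg/L

16 ML/d = 0.1852 m³/s.
After complete mixing, C₀ = (0.1852·39 + 37·19.7) / 37.19 = 19.8 mg/L.
Travel time t = 4.8e+04 m / 0.37 m/s = 1.297e+05 s = 1.502 d.
C = 19.8·exp(−0.54·1.502) = 19.8·0.4445 = 8.799 mg/L.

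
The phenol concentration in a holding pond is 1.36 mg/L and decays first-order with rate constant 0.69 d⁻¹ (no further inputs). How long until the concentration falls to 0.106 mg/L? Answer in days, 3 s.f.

t = ln(C₀/C)/k = ln(1.36/0.106)/0.69 = 2.552/0.69 = 3.698 d.

3.70 d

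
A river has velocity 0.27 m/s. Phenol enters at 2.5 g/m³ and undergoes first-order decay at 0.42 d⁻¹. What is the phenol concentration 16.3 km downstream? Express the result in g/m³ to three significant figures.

1.86 g/m³

Travel time t = 16.3 km / 0.27 m/s = 1.63e+04/0.27 = 6.037e+04 s = 0.6987 d.
First-order decay: C = 2.5·exp(−0.42·0.6987) = 2.5·0.7457 = 1.864 g/m³.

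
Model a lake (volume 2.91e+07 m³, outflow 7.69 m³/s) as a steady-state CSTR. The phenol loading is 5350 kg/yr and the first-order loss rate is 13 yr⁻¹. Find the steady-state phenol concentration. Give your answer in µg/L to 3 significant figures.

8.62 µg/L

Outflow Q = 7.69 m³/s × 3.156e+07 s/yr = 2.427e+08 m³/yr.
Steady-state CSTR mass balance: W = Q·C + k·V·C, so C = W/(Q + kV).
Q + kV = 2.427e+08 + 13·2.91e+07 = 6.21e+08 m³/yr.
C = 5350/6.21e+08 = 8.615e-06 kg/m³ = 0.008615 mg/L = 8.615 µg/L.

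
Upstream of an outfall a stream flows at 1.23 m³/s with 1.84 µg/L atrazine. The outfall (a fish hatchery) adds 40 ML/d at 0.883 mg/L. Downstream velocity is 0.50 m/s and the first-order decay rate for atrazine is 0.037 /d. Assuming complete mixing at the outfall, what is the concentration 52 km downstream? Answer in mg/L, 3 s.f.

40 ML/d = 0.463 m³/s.
1.84 µg/L = 0.00184 mg/L.
After complete mixing, C₀ = (0.463·0.883 + 1.23·0.00184) / 1.693 = 0.2428 mg/L.
Travel time t = 5.2e+04 m / 0.50 m/s = 1.04e+05 s = 1.204 d.
C = 0.2428·exp(−0.037·1.204) = 0.2428·0.9564 = 0.2322 mg/L.

0.232 mg/L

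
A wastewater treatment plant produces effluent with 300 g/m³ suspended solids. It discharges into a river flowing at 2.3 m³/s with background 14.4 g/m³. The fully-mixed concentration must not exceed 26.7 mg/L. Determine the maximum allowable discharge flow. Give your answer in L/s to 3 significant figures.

Mass balance at complete mixing: C_std·(Q_w + Q_r) = Q_w·C_e + Q_r·C_b.
Rearranging, Q_w = Q_r·(C_std − C_b)/(C_e − C_std) = 2.3·(26.7 − 14.4) / (300 − 26.7) = 0.1035 m³/s.
= 103.5 L/s.

104 L/s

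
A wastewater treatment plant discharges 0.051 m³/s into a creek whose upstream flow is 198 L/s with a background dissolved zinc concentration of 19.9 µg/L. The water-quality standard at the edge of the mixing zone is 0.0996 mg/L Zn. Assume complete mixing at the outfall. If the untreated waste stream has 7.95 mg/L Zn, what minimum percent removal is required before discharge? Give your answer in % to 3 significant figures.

198 L/s = 0.198 m³/s.
19.9 µg/L = 0.0199 mg/L.
Mass balance: 0.0996·0.249 = 0.051·Cₑ + 0.198·0.0199.
Cₑ = (0.0248 − 0.00394) / 0.051 = 0.409 mg/L.
Required removal = 1 − 0.409/7.95 = 94.86 %.

94.9 %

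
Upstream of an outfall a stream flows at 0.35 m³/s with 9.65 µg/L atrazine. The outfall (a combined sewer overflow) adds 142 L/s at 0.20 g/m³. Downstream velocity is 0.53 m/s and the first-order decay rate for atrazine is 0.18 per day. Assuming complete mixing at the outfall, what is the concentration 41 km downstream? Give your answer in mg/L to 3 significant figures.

0.0550 mg/L

142 L/s = 0.142 m³/s.
9.65 µg/L = 0.00965 mg/L.
After complete mixing, C₀ = (0.142·0.2 + 0.35·0.00965) / 0.492 = 0.06459 mg/L.
Travel time t = 4.1e+04 m / 0.53 m/s = 7.736e+04 s = 0.8954 d.
C = 0.06459·exp(−0.18·0.8954) = 0.06459·0.8512 = 0.05497 mg/L.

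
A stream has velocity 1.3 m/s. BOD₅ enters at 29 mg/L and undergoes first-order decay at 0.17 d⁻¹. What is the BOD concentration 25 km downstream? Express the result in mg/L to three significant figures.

Travel time t = 25 km / 1.3 m/s = 2.5e+04/1.3 = 1.923e+04 s = 0.2226 d.
First-order decay: C = 29·exp(−0.17·0.2226) = 29·0.9629 = 27.92 mg/L.

27.9 mg/L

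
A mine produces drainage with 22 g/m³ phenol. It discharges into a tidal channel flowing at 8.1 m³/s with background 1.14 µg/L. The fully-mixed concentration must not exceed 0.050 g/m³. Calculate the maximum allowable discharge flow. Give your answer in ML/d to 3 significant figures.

1.14 µg/L = 0.00114 mg/L.
Mass balance at complete mixing: C_std·(Q_w + Q_r) = Q_w·C_e + Q_r·C_b.
Rearranging, Q_w = Q_r·(C_std − C_b)/(C_e − C_std) = 8.1·(0.05 − 0.00114) / (22 − 0.05) = 0.01803 m³/s.
= 1.558 ML/d.

1.56 ML/d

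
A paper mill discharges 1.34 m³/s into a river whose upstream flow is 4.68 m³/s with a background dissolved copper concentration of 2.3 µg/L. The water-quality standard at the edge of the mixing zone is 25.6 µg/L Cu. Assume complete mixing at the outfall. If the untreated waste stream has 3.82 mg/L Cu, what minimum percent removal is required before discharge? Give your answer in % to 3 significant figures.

2.3 µg/L = 0.0023 mg/L.
25.6 µg/L = 0.0256 mg/L.
Mass balance: 0.0256·6.02 = 1.34·Cₑ + 4.68·0.0023.
Cₑ = (0.1541 − 0.01076) / 1.34 = 0.107 mg/L.
Required removal = 1 − 0.107/3.82 = 97.2 %.

97.2 %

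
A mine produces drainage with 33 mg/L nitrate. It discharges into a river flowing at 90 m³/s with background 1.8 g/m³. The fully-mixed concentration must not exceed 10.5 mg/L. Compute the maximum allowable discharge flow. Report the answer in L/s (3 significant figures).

34800 L/s

Mass balance at complete mixing: C_std·(Q_w + Q_r) = Q_w·C_e + Q_r·C_b.
Rearranging, Q_w = Q_r·(C_std − C_b)/(C_e − C_std) = 90·(10.5 − 1.8) / (33 − 10.5) = 34.8 m³/s.
= 3.48e+04 L/s.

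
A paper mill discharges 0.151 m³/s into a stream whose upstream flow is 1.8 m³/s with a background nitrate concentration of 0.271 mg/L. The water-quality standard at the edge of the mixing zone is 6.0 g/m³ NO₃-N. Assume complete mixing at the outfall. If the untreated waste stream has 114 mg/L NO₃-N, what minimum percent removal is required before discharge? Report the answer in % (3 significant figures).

34.8 %

Mass balance: 6·1.951 = 0.151·Cₑ + 1.8·0.271.
Cₑ = (11.71 − 0.4878) / 0.151 = 74.29 mg/L.
Required removal = 1 − 74.29/114 = 34.83 %.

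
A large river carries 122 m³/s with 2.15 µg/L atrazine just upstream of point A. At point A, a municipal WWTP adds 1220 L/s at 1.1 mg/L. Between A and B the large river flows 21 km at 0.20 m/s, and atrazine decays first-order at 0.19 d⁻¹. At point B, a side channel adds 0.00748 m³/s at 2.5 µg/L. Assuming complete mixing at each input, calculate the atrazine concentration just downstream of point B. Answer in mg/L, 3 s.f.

2.15 µg/L = 0.00215 mg/L.
1220 L/s = 1.22 m³/s.
After input A: C = (122·0.00215 + 1.22·1.1) / 123.2 = 0.01302 mg/L.
Over the 21 km reach to input B (t = 1.05e+05 s = 1.215 d), decay gives C = 0.01302·exp(−0.19·1.215) = 0.01034 mg/L.
2.5 µg/L = 0.0025 mg/L.
After input B: C = (123.2·0.01034 + 0.00748·0.0025) / 123.2 = 0.01033 mg/L.

0.0103 mg/L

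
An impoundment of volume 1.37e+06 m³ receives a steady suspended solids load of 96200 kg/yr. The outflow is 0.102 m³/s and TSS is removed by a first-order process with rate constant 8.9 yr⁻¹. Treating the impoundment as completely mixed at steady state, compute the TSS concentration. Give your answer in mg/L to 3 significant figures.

Outflow Q = 0.102 m³/s × 3.156e+07 s/yr = 3.219e+06 m³/yr.
Steady-state CSTR mass balance: W = Q·C + k·V·C, so C = W/(Q + kV).
Q + kV = 3.219e+06 + 8.9·1.37e+06 = 1.541e+07 m³/yr.
C = 96200/1.541e+07 = 0.006242 kg/m³ = 6.242 mg/L.

6.24 mg/L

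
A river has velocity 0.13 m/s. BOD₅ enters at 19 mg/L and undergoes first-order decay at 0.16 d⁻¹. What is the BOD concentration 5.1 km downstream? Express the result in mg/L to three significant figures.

Travel time t = 5.1 km / 0.13 m/s = 5100/0.13 = 3.923e+04 s = 0.4541 d.
First-order decay: C = 19·exp(−0.16·0.4541) = 19·0.9299 = 17.67 mg/L.

17.7 mg/L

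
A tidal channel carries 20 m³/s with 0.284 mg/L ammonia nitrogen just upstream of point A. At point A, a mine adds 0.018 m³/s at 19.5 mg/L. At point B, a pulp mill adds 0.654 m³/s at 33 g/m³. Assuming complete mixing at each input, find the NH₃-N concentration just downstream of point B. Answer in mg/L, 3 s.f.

1.34 mg/L

After input A: C = (20·0.284 + 0.018·19.5) / 20.02 = 0.3013 mg/L.
After input B: C = (20.02·0.3013 + 0.654·33) / 20.67 = 1.336 mg/L.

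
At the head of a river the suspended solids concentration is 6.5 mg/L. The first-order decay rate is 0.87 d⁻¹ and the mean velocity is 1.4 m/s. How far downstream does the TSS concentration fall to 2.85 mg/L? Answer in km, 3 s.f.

115 km

From C = C₀·e^(−kt), t = ln(C₀/C)/k = ln(6.5/2.85)/0.87 = 0.8245/0.87 = 0.9477 d.
Distance = v·t = 1.4 m/s × 8.188e+04 s = 1.146e+05 m = 114.6 km.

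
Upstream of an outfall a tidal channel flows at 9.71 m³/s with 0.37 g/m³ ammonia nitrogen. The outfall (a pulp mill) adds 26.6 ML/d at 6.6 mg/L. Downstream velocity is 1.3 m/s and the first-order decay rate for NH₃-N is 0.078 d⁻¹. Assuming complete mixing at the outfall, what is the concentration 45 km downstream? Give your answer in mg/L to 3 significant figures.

26.6 ML/d = 0.3079 m³/s.
After complete mixing, C₀ = (0.3079·6.6 + 9.71·0.37) / 10.02 = 0.5615 mg/L.
Travel time t = 4.5e+04 m / 1.3 m/s = 3.462e+04 s = 0.4006 d.
C = 0.5615·exp(−0.078·0.4006) = 0.5615·0.9692 = 0.5442 mg/L.

0.544 mg/L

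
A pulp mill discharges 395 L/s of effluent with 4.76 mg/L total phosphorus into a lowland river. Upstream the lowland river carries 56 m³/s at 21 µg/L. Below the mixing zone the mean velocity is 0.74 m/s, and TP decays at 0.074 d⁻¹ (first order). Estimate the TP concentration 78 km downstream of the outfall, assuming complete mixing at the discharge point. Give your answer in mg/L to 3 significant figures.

0.0495 mg/L

395 L/s = 0.395 m³/s.
21 µg/L = 0.021 mg/L.
After complete mixing, C₀ = (0.395·4.76 + 56·0.021) / 56.4 = 0.05419 mg/L.
Travel time t = 7.8e+04 m / 0.74 m/s = 1.054e+05 s = 1.22 d.
C = 0.05419·exp(−0.074·1.22) = 0.05419·0.9137 = 0.04951 mg/L.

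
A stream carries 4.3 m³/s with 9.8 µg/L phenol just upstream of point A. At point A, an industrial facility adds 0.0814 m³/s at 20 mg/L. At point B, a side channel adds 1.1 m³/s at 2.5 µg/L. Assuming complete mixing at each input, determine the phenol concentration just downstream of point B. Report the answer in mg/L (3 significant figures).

9.8 µg/L = 0.0098 mg/L.
After input A: C = (4.3·0.0098 + 0.0814·20) / 4.381 = 0.3812 mg/L.
2.5 µg/L = 0.0025 mg/L.
After input B: C = (4.381·0.3812 + 1.1·0.0025) / 5.481 = 0.3052 mg/L.

0.305 mg/L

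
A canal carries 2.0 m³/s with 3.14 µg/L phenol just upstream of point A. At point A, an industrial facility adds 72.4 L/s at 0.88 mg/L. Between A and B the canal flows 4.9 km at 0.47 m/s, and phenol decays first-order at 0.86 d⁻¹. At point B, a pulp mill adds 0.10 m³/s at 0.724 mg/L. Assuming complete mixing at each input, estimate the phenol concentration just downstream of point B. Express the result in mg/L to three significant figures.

3.14 µg/L = 0.00314 mg/L.
72.4 L/s = 0.0724 m³/s.
After input A: C = (2·0.00314 + 0.0724·0.88) / 2.072 = 0.03377 mg/L.
Over the 4.9 km reach to input B (t = 1.043e+04 s = 0.1207 d), decay gives C = 0.03377·exp(−0.86·0.1207) = 0.03044 mg/L.
After input B: C = (2.072·0.03044 + 0.1·0.724) / 2.172 = 0.06237 mg/L.

0.0624 mg/L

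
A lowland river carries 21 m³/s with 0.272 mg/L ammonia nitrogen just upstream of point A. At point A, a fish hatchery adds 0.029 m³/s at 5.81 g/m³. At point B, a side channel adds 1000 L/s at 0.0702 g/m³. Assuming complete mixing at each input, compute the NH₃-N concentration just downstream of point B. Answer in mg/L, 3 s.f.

0.270 mg/L

After input A: C = (21·0.272 + 0.029·5.81) / 21.03 = 0.2796 mg/L.
1000 L/s = 1 m³/s.
After input B: C = (21.03·0.2796 + 1·0.0702) / 22.03 = 0.2701 mg/L.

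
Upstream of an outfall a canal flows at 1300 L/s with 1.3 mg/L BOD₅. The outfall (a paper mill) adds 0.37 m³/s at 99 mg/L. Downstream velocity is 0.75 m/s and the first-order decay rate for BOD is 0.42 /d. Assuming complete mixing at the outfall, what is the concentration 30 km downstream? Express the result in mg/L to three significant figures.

1300 L/s = 1.3 m³/s.
After complete mixing, C₀ = (0.37·99 + 1.3·1.3) / 1.67 = 22.95 mg/L.
Travel time t = 3e+04 m / 0.75 m/s = 4e+04 s = 0.463 d.
C = 22.95·exp(−0.42·0.463) = 22.95·0.8233 = 18.89 mg/L.

18.9 mg/L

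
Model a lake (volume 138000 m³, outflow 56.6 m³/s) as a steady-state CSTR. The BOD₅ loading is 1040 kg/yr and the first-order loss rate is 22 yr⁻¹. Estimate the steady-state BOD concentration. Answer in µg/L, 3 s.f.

Outflow Q = 56.6 m³/s × 3.156e+07 s/yr = 1.786e+09 m³/yr.
Steady-state CSTR mass balance: W = Q·C + k·V·C, so C = W/(Q + kV).
Q + kV = 1.786e+09 + 22·138000 = 1.789e+09 m³/yr.
C = 1040/1.789e+09 = 5.813e-07 kg/m³ = 0.0005813 mg/L = 0.5813 µg/L.

0.581 µg/L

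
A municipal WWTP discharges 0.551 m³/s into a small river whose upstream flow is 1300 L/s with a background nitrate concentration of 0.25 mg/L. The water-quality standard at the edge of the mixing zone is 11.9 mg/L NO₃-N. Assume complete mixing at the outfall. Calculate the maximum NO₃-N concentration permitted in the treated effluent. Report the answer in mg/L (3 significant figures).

39.4 mg/L

1300 L/s = 1.3 m³/s.
Mass balance: 11.9·1.851 = 0.551·Cₑ + 1.3·0.25.
Cₑ = (22.03 − 0.325) / 0.551 = 39.39 mg/L.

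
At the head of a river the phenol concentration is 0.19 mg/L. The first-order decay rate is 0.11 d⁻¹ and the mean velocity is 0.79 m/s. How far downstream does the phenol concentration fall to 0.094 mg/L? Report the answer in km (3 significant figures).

From C = C₀·e^(−kt), t = ln(C₀/C)/k = ln(0.19/0.094)/0.11 = 0.7037/0.11 = 6.398 d.
Distance = v·t = 0.79 m/s × 5.527e+05 s = 4.367e+05 m = 436.7 km.

437 km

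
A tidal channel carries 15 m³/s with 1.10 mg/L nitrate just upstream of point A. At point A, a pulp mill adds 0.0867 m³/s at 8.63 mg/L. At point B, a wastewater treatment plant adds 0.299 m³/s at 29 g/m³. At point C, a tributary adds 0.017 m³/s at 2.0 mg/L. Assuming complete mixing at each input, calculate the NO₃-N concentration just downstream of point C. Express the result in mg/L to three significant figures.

1.68 mg/L

After input A: C = (15·1.1 + 0.0867·8.63) / 15.09 = 1.143 mg/L.
After input B: C = (15.09·1.143 + 0.299·29) / 15.39 = 1.685 mg/L.
After input C: C = (15.39·1.685 + 0.017·2) / 15.4 = 1.685 mg/L.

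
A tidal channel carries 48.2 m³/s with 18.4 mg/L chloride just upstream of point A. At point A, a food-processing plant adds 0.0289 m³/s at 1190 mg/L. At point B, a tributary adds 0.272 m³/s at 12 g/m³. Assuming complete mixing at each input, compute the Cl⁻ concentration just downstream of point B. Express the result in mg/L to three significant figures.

19.1 mg/L

After input A: C = (48.2·18.4 + 0.0289·1190) / 48.23 = 19.1 mg/L.
After input B: C = (48.23·19.1 + 0.272·12) / 48.5 = 19.06 mg/L.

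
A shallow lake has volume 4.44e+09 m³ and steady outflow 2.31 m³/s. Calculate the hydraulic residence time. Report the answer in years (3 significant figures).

60.9 yr

Q = 2.31 m³/s × 3.156e+07 s/yr = 7.29e+07 m³/yr.
Hydraulic residence time τ = V/Q = 4.44e+09/7.29e+07 = 60.91 yr.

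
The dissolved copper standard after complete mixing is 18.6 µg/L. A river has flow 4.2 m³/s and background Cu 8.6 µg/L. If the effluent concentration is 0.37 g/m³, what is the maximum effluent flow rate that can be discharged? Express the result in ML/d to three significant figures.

8.6 µg/L = 0.0086 mg/L.
18.6 µg/L = 0.0186 mg/L.
Mass balance at complete mixing: C_std·(Q_w + Q_r) = Q_w·C_e + Q_r·C_b.
Rearranging, Q_w = Q_r·(C_std − C_b)/(C_e − C_std) = 4.2·(0.0186 − 0.0086) / (0.37 − 0.0186) = 0.1195 m³/s.
= 10.33 ML/d.

10.3 ML/d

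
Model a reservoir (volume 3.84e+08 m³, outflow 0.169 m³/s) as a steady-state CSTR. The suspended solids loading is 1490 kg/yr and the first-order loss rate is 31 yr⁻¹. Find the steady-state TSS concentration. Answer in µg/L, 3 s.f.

Outflow Q = 0.169 m³/s × 3.156e+07 s/yr = 5.333e+06 m³/yr.
Steady-state CSTR mass balance: W = Q·C + k·V·C, so C = W/(Q + kV).
Q + kV = 5.333e+06 + 31·3.84e+08 = 1.191e+10 m³/yr.
C = 1490/1.191e+10 = 1.251e-07 kg/m³ = 0.0001251 mg/L = 0.1251 µg/L.

0.125 µg/L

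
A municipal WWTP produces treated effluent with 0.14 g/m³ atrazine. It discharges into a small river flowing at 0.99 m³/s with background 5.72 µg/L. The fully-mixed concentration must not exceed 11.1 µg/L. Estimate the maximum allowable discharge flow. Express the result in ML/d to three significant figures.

5.72 µg/L = 0.00572 mg/L.
11.1 µg/L = 0.0111 mg/L.
Mass balance at complete mixing: C_std·(Q_w + Q_r) = Q_w·C_e + Q_r·C_b.
Rearranging, Q_w = Q_r·(C_std − C_b)/(C_e − C_std) = 0.99·(0.0111 − 0.00572) / (0.14 − 0.0111) = 0.04132 m³/s.
= 3.57 ML/d.

3.57 ML/d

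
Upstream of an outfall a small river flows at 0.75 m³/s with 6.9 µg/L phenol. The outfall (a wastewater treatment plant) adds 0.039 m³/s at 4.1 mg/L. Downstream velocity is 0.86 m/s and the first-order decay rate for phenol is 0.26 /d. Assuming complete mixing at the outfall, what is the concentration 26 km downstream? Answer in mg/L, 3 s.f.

6.9 µg/L = 0.0069 mg/L.
After complete mixing, C₀ = (0.039·4.1 + 0.75·0.0069) / 0.789 = 0.2092 mg/L.
Travel time t = 2.6e+04 m / 0.86 m/s = 3.023e+04 s = 0.3499 d.
C = 0.2092·exp(−0.26·0.3499) = 0.2092·0.913 = 0.191 mg/L.

0.191 mg/L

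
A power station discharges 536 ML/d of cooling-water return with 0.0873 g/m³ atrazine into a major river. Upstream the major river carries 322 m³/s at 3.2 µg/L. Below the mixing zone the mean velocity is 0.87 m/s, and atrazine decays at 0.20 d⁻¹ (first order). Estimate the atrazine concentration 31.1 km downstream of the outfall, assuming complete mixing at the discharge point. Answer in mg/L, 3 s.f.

536 ML/d = 6.204 m³/s.
3.2 µg/L = 0.0032 mg/L.
After complete mixing, C₀ = (6.204·0.0873 + 322·0.0032) / 328.2 = 0.00479 mg/L.
Travel time t = 3.11e+04 m / 0.87 m/s = 3.575e+04 s = 0.4137 d.
C = 0.00479·exp(−0.20·0.4137) = 0.00479·0.9206 = 0.004409 mg/L.

0.00441 mg/L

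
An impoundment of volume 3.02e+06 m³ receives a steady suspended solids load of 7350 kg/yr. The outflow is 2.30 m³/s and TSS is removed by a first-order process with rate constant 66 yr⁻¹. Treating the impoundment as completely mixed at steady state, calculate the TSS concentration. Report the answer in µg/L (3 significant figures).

27.0 µg/L

Outflow Q = 2.30 m³/s × 3.156e+07 s/yr = 7.258e+07 m³/yr.
Steady-state CSTR mass balance: W = Q·C + k·V·C, so C = W/(Q + kV).
Q + kV = 7.258e+07 + 66·3.02e+06 = 2.719e+08 m³/yr.
C = 7350/2.719e+08 = 2.703e-05 kg/m³ = 0.02703 mg/L = 27.03 µg/L.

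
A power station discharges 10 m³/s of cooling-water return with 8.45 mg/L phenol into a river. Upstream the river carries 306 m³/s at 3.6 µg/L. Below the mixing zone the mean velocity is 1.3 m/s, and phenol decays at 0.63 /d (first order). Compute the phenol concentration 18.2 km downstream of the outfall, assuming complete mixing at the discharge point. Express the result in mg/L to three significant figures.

3.6 µg/L = 0.0036 mg/L.
After complete mixing, C₀ = (10·8.45 + 306·0.0036) / 316 = 0.2709 mg/L.
Travel time t = 1.82e+04 m / 1.3 m/s = 1.4e+04 s = 0.162 d.
C = 0.2709·exp(−0.63·0.162) = 0.2709·0.903 = 0.2446 mg/L.

0.245 mg/L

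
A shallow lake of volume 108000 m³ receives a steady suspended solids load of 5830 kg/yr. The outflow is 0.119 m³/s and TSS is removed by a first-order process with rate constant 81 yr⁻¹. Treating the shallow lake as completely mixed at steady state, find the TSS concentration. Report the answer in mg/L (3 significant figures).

Outflow Q = 0.119 m³/s × 3.156e+07 s/yr = 3.755e+06 m³/yr.
Steady-state CSTR mass balance: W = Q·C + k·V·C, so C = W/(Q + kV).
Q + kV = 3.755e+06 + 81·108000 = 1.25e+07 m³/yr.
C = 5830/1.25e+07 = 0.0004663 kg/m³ = 0.4663 mg/L.

0.466 mg/L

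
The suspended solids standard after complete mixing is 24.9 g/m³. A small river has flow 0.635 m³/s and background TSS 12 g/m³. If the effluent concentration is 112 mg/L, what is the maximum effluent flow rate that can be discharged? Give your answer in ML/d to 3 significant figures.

8.13 ML/d

Mass balance at complete mixing: C_std·(Q_w + Q_r) = Q_w·C_e + Q_r·C_b.
Rearranging, Q_w = Q_r·(C_std − C_b)/(C_e − C_std) = 0.635·(24.9 − 12) / (112 − 24.9) = 0.09405 m³/s.
= 8.126 ML/d.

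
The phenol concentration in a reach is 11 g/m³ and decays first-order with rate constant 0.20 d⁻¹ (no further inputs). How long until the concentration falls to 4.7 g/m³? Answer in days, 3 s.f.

4.25 d

t = ln(C₀/C)/k = ln(11/4.7)/0.20 = 0.8503/0.20 = 4.252 d.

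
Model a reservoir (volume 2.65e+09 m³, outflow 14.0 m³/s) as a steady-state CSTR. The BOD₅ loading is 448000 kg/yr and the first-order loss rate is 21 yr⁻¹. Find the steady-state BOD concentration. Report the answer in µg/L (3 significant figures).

Outflow Q = 14.0 m³/s × 3.156e+07 s/yr = 4.418e+08 m³/yr.
Steady-state CSTR mass balance: W = Q·C + k·V·C, so C = W/(Q + kV).
Q + kV = 4.418e+08 + 21·2.65e+09 = 5.609e+10 m³/yr.
C = 448000/5.609e+10 = 7.987e-06 kg/m³ = 0.007987 mg/L = 7.987 µg/L.

7.99 µg/L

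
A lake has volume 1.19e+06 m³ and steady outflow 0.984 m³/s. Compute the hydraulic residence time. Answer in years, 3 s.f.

0.0383 yr

Q = 0.984 m³/s × 3.156e+07 s/yr = 3.105e+07 m³/yr.
Hydraulic residence time τ = V/Q = 1.19e+06/3.105e+07 = 0.03832 yr.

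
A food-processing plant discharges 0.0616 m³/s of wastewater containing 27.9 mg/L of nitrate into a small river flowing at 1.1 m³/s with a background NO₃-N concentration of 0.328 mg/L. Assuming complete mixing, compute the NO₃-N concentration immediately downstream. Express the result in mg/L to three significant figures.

1.79 mg/L

By mass balance at complete mixing, C = (0.0616·27.9 + 1.1·0.328) / (0.0616 + 1.1) = 2.079/1.162 = 1.79 mg/L.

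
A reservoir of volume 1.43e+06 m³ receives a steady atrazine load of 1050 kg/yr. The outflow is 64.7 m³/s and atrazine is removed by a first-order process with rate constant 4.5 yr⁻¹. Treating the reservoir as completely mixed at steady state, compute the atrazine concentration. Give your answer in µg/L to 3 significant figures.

0.513 µg/L

Outflow Q = 64.7 m³/s × 3.156e+07 s/yr = 2.042e+09 m³/yr.
Steady-state CSTR mass balance: W = Q·C + k·V·C, so C = W/(Q + kV).
Q + kV = 2.042e+09 + 4.5·1.43e+06 = 2.048e+09 m³/yr.
C = 1050/2.048e+09 = 5.126e-07 kg/m³ = 0.0005126 mg/L = 0.5126 µg/L.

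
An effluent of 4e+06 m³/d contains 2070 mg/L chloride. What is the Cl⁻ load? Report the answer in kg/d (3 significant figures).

8.28e+06 kg/d

4e+06 m³/d = 46.3 m³/s.
Mass flux = Q·C = 46.3 m³/s × 2070 g/m³ = 9.583e+04 g/s.
= 9.583e+04 g/s × 86.4 = 8.28e+06 kg/d.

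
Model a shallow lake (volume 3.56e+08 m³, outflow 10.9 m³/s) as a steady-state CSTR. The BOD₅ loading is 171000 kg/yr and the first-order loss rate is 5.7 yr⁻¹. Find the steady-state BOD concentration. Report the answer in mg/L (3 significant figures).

Outflow Q = 10.9 m³/s × 3.156e+07 s/yr = 3.44e+08 m³/yr.
Steady-state CSTR mass balance: W = Q·C + k·V·C, so C = W/(Q + kV).
Q + kV = 3.44e+08 + 5.7·3.56e+08 = 2.373e+09 m³/yr.
C = 171000/2.373e+09 = 7.206e-05 kg/m³ = 0.07206 mg/L.

0.0721 mg/L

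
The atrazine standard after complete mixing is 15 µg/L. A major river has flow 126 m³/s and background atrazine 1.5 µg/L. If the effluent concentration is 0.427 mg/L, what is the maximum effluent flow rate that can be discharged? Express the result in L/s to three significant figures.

4130 L/s

1.5 µg/L = 0.0015 mg/L.
15 µg/L = 0.015 mg/L.
Mass balance at complete mixing: C_std·(Q_w + Q_r) = Q_w·C_e + Q_r·C_b.
Rearranging, Q_w = Q_r·(C_std − C_b)/(C_e − C_std) = 126·(0.015 − 0.0015) / (0.427 − 0.015) = 4.129 m³/s.
= 4129 L/s.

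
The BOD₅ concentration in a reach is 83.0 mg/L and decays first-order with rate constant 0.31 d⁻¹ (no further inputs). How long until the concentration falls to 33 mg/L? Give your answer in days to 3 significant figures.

t = ln(C₀/C)/k = ln(83.0/33)/0.31 = 0.9223/0.31 = 2.975 d.

2.98 d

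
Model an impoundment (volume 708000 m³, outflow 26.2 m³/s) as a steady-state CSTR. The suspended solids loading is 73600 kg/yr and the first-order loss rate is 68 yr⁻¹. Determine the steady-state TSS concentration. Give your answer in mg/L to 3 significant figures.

0.0841 mg/L

Outflow Q = 26.2 m³/s × 3.156e+07 s/yr = 8.268e+08 m³/yr.
Steady-state CSTR mass balance: W = Q·C + k·V·C, so C = W/(Q + kV).
Q + kV = 8.268e+08 + 68·708000 = 8.75e+08 m³/yr.
C = 73600/8.75e+08 = 8.412e-05 kg/m³ = 0.08412 mg/L.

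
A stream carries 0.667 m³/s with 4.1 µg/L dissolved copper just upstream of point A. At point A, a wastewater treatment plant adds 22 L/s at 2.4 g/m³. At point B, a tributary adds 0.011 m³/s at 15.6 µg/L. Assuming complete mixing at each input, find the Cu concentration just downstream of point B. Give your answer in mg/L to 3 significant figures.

4.1 µg/L = 0.0041 mg/L.
22 L/s = 0.022 m³/s.
After input A: C = (0.667·0.0041 + 0.022·2.4) / 0.689 = 0.0806 mg/L.
15.6 µg/L = 0.0156 mg/L.
After input B: C = (0.689·0.0806 + 0.011·0.0156) / 0.7 = 0.07958 mg/L.

0.0796 mg/L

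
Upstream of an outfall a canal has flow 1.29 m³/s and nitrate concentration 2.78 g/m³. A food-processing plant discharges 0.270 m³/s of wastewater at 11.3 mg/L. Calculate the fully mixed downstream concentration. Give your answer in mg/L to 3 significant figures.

4.25 mg/L

Conservation of mass across the mixing zone: C = (0.27·11.3 + 1.29·2.78) / (0.27 + 1.29) = 6.637/1.56 = 4.255 mg/L.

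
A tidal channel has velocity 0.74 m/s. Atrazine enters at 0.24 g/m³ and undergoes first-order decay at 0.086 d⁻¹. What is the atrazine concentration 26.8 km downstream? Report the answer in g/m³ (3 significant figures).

Travel time t = 26.8 km / 0.74 m/s = 2.68e+04/0.74 = 3.622e+04 s = 0.4192 d.
First-order decay: C = 0.24·exp(−0.086·0.4192) = 0.24·0.9646 = 0.2315 g/m³.

0.232 g/m³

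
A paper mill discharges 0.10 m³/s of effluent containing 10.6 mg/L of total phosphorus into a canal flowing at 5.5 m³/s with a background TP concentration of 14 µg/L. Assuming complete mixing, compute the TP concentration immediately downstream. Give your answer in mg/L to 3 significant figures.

14 µg/L = 0.014 mg/L.
Conservation of mass across the mixing zone: C = (0.1·10.6 + 5.5·0.014) / (0.1 + 5.5) = 1.137/5.6 = 0.203 mg/L.

0.203 mg/L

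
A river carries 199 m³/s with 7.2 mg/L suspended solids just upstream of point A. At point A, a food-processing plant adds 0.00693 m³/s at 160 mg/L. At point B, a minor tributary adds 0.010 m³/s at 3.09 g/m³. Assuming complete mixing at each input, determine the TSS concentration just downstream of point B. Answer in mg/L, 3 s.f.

7.21 mg/L

After input A: C = (199·7.2 + 0.00693·160) / 199 = 7.205 mg/L.
After input B: C = (199·7.205 + 0.01·3.09) / 199 = 7.205 mg/L.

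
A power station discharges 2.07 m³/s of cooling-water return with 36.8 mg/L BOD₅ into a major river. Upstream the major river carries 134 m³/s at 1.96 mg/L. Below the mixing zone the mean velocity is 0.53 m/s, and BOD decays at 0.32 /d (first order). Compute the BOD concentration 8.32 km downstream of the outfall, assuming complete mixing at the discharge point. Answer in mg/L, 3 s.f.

After complete mixing, C₀ = (2.07·36.8 + 134·1.96) / 136.1 = 2.49 mg/L.
Travel time t = 8320 m / 0.53 m/s = 1.57e+04 s = 0.1817 d.
C = 2.49·exp(−0.32·0.1817) = 2.49·0.9435 = 2.349 mg/L.

2.35 mg/L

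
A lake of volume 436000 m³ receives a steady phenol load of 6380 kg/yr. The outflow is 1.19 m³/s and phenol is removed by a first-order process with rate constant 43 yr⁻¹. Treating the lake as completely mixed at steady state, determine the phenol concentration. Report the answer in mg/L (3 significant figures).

Outflow Q = 1.19 m³/s × 3.156e+07 s/yr = 3.755e+07 m³/yr.
Steady-state CSTR mass balance: W = Q·C + k·V·C, so C = W/(Q + kV).
Q + kV = 3.755e+07 + 43·436000 = 5.63e+07 m³/yr.
C = 6380/5.63e+07 = 0.0001133 kg/m³ = 0.1133 mg/L.

0.113 mg/L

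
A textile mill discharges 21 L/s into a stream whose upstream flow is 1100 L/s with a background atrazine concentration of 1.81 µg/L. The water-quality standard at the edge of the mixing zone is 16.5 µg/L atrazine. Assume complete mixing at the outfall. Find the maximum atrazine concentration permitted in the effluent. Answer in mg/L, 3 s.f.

21 L/s = 0.021 m³/s.
1100 L/s = 1.1 m³/s.
1.81 µg/L = 0.00181 mg/L.
16.5 µg/L = 0.0165 mg/L.
Mass balance: 0.0165·1.121 = 0.021·Cₑ + 1.1·0.00181.
Cₑ = (0.0185 − 0.001991) / 0.021 = 0.786 mg/L.

0.786 mg/L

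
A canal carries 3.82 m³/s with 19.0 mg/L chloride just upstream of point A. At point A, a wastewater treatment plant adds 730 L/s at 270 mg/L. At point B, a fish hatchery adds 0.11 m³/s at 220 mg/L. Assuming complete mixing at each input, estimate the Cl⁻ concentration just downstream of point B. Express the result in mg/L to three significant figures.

730 L/s = 0.73 m³/s.
After input A: C = (3.82·19 + 0.73·270) / 4.55 = 59.27 mg/L.
After input B: C = (4.55·59.27 + 0.11·220) / 4.66 = 63.06 mg/L.

63.1 mg/L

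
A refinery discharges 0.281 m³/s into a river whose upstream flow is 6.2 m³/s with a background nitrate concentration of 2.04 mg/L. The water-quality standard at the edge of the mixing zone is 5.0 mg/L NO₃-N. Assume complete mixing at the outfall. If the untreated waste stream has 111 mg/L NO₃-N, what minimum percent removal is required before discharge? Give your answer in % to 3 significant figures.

Mass balance: 5·6.481 = 0.281·Cₑ + 6.2·2.04.
Cₑ = (32.41 − 12.65) / 0.281 = 70.31 mg/L.
Required removal = 1 − 70.31/111 = 36.66 %.

36.7 %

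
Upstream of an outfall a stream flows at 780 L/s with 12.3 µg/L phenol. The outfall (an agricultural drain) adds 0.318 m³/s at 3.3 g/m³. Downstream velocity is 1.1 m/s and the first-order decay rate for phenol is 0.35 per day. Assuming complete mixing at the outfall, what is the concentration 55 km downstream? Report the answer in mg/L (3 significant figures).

780 L/s = 0.78 m³/s.
12.3 µg/L = 0.0123 mg/L.
After complete mixing, C₀ = (0.318·3.3 + 0.78·0.0123) / 1.098 = 0.9645 mg/L.
Travel time t = 5.5e+04 m / 1.1 m/s = 5e+04 s = 0.5787 d.
C = 0.9645·exp(−0.35·0.5787) = 0.9645·0.8166 = 0.7876 mg/L.

0.788 mg/L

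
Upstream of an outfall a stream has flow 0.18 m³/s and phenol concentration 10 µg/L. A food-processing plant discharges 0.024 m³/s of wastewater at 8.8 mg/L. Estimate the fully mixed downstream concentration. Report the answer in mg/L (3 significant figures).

1.04 mg/L

10 µg/L = 0.01 mg/L.
By mass balance at complete mixing, C = (0.024·8.8 + 0.18·0.01) / (0.024 + 0.18) = 0.213/0.204 = 1.044 mg/L.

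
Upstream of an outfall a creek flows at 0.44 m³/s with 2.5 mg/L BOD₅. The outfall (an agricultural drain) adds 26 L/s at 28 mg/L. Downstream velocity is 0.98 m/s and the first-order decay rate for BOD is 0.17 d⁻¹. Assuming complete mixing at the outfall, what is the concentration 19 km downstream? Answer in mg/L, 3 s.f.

3.78 mg/L

26 L/s = 0.026 m³/s.
After complete mixing, C₀ = (0.026·28 + 0.44·2.5) / 0.466 = 3.923 mg/L.
Travel time t = 1.9e+04 m / 0.98 m/s = 1.939e+04 s = 0.2244 d.
C = 3.923·exp(−0.17·0.2244) = 3.923·0.9626 = 3.776 mg/L.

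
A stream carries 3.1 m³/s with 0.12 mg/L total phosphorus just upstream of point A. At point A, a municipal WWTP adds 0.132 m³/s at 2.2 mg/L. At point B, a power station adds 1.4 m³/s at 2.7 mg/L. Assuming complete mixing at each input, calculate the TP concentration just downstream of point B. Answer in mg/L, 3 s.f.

After input A: C = (3.1·0.12 + 0.132·2.2) / 3.232 = 0.205 mg/L.
After input B: C = (3.232·0.205 + 1.4·2.7) / 4.632 = 0.9591 mg/L.

0.959 mg/L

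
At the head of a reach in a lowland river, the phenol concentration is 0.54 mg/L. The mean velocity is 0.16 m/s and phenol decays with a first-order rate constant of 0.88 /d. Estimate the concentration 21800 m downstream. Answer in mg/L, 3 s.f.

Travel time t = 21800 m / 0.16 m/s = 2.18e+04/0.16 = 1.362e+05 s = 1.577 d.
First-order decay: C = 0.54·exp(−0.88·1.577) = 0.54·0.2496 = 0.1348 mg/L.

0.135 mg/L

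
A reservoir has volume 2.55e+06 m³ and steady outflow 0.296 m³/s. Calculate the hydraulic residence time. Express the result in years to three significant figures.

0.273 yr

Q = 0.296 m³/s × 3.156e+07 s/yr = 9.341e+06 m³/yr.
Hydraulic residence time τ = V/Q = 2.55e+06/9.341e+06 = 0.273 yr.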